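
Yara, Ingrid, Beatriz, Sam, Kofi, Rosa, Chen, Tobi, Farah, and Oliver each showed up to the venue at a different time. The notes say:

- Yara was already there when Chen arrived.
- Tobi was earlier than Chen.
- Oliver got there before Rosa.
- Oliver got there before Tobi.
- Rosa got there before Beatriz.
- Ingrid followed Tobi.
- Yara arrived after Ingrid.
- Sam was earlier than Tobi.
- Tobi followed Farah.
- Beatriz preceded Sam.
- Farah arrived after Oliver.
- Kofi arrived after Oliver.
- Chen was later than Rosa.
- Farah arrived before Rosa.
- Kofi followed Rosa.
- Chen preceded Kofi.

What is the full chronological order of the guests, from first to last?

The constraints fix every adjacent pair, so only one ordering works:
Oliver → Farah → Rosa → Beatriz → Sam → Tobi → Ingrid → Yara → Chen → Kofi.

Oliver, Farah, Rosa, Beatriz, Sam, Tobi, Ingrid, Yara, Chen, Kofi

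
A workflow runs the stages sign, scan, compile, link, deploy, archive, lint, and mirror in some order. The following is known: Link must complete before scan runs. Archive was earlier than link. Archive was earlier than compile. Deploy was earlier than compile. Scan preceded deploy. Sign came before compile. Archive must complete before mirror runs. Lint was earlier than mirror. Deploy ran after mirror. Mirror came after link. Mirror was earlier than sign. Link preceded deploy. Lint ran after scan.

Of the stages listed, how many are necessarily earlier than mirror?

Directly stated before mirror: archive, link, and lint.
Scan reaches mirror via scan → lint → mirror.
No chain forces deploy (or any of the others) ahead of mirror.
That's archive, link, lint, and scan — 4 in all.

4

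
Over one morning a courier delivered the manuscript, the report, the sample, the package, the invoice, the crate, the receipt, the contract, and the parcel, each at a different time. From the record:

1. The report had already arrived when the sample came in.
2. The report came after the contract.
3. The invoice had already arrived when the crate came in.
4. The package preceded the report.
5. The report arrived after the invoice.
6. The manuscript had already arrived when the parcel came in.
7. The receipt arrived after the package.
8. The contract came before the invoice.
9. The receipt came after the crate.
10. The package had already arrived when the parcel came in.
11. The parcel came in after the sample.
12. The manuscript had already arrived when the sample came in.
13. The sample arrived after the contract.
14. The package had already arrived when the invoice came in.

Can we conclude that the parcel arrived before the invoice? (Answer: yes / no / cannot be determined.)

Tracing the constraints gives the invoice → the report → the sample → the parcel, so the invoice must come before the parcel.
That means the parcel cannot be before the invoice.

no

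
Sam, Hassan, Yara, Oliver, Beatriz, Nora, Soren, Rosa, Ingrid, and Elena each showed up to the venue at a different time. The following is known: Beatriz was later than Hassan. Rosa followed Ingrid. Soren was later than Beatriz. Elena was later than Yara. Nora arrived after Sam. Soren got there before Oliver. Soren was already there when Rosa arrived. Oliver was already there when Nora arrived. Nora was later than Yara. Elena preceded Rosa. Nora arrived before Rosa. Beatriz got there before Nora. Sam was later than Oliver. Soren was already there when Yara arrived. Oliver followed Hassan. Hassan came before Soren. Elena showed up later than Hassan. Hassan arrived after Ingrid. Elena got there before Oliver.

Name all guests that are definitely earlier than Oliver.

Beatriz, Elena, Hassan, Ingrid, Soren, Yara

Directly stated before Oliver: Elena, Hassan, and Soren.
Beatriz reaches Oliver via Beatriz → Soren → Oliver.
Ingrid reaches Oliver via Ingrid → Hassan → Oliver.
Yara reaches Oliver via Yara → Elena → Oliver.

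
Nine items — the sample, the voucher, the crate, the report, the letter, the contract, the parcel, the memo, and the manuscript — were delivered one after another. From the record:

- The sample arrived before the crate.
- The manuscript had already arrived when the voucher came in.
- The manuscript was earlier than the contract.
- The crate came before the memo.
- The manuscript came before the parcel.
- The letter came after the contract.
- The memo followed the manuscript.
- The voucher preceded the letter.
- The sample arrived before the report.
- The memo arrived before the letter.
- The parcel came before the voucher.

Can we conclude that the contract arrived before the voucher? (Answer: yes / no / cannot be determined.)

cannot be determined

No chain of stated constraints runs from the contract to the voucher, and none runs from the voucher to the contract either.
So the relative order of the contract and the voucher is not fixed by the given facts.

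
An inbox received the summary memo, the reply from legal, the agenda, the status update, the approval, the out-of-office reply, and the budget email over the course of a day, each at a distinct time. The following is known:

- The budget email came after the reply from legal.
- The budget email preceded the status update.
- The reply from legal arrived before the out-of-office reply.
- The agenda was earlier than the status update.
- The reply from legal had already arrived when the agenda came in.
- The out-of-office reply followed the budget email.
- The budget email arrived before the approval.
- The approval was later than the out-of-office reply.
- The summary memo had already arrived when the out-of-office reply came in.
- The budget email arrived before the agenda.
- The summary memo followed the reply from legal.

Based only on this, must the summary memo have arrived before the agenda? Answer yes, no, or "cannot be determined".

No chain of stated constraints runs from the summary memo to the agenda, and none runs from the agenda to the summary memo either.
So the relative order of the summary memo and the agenda is not fixed by the given facts.

cannot be determined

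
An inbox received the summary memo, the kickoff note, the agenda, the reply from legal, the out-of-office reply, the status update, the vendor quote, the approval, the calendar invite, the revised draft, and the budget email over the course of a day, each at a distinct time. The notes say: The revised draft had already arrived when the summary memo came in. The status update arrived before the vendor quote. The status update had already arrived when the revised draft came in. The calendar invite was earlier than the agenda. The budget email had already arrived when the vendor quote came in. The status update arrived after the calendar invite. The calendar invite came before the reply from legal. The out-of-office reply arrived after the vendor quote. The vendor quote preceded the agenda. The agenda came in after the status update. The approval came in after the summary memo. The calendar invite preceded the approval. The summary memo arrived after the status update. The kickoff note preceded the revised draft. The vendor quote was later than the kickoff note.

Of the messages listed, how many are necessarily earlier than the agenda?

5

Directly stated before the agenda: the calendar invite, the status update, and the vendor quote.
The budget email reaches the agenda via the budget email → the vendor quote → the agenda.
The kickoff note reaches the agenda via the kickoff note → the vendor quote → the agenda.
No chain forces the summary memo (or any of the others) ahead of the agenda.
That's the budget email, the calendar invite, the kickoff note, the status update, and the vendor quote — 5 in all.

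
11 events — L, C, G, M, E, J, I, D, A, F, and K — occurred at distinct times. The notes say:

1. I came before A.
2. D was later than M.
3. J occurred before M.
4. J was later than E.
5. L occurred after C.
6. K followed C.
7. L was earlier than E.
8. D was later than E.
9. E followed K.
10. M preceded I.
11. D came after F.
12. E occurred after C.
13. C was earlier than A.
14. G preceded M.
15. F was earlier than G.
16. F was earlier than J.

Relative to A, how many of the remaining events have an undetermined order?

1

Forced before A: C, E, F, G, I, J, K, L, and M.
That leaves D with no forced order relative to A — 1.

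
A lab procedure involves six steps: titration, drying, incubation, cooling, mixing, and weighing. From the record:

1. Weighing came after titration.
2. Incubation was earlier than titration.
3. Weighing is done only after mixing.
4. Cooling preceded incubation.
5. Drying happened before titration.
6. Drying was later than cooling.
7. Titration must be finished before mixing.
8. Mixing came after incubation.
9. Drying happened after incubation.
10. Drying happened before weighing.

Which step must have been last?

Every other step has a chain of constraints placing it before weighing, so weighing is last.

weighing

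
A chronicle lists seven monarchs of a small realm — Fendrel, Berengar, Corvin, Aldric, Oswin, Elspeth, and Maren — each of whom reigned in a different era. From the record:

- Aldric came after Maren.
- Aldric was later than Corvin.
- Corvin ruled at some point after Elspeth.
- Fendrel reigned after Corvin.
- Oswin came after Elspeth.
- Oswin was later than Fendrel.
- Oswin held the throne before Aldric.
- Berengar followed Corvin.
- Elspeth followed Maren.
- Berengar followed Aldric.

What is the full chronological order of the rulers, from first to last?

The constraints fix every adjacent pair, so only one ordering works:
Maren → Elspeth → Corvin → Fendrel → Oswin → Aldric → Berengar.

Maren, Elspeth, Corvin, Fendrel, Oswin, Aldric, Berengar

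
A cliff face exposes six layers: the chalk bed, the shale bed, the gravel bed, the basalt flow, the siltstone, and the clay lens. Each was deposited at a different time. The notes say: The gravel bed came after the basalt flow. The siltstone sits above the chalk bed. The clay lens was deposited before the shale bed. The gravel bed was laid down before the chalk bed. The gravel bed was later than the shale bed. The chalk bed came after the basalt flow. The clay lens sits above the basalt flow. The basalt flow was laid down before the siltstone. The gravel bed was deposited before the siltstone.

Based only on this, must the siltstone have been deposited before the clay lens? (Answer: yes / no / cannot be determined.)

no

Tracing the constraints gives the clay lens → the shale bed → the gravel bed → the siltstone, so the clay lens must come before the siltstone.
That means the siltstone cannot be before the clay lens.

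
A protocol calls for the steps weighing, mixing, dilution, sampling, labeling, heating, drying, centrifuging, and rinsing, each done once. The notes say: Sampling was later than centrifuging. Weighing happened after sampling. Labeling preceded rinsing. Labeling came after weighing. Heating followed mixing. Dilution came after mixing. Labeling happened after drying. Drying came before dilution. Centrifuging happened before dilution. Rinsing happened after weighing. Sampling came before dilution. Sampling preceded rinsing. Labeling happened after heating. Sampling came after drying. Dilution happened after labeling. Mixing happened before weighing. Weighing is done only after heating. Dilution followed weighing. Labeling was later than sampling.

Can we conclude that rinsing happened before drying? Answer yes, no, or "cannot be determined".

no

Tracing the constraints gives drying → sampling → rinsing, so drying must come before rinsing.
That means rinsing cannot be before drying.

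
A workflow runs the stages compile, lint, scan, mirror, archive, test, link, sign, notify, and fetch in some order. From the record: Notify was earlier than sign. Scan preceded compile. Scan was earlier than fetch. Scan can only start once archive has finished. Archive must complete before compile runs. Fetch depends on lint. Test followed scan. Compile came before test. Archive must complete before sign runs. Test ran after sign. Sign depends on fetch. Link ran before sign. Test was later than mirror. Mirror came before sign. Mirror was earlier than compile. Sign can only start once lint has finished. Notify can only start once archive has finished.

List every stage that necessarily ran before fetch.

Directly stated before fetch: lint and scan.
Archive reaches fetch via archive → scan → fetch.
No chain forces mirror (or any of the others) ahead of fetch.

archive, lint, scan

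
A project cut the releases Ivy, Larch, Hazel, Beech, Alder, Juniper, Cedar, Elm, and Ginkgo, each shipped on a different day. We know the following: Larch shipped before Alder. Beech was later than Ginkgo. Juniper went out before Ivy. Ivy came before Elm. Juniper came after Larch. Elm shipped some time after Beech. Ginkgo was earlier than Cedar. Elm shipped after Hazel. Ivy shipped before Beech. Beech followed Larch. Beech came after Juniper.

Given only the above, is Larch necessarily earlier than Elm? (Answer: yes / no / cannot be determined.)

yes

Chain the constraints: Larch → Beech → Elm. Each link is directly stated, so Larch comes before Elm.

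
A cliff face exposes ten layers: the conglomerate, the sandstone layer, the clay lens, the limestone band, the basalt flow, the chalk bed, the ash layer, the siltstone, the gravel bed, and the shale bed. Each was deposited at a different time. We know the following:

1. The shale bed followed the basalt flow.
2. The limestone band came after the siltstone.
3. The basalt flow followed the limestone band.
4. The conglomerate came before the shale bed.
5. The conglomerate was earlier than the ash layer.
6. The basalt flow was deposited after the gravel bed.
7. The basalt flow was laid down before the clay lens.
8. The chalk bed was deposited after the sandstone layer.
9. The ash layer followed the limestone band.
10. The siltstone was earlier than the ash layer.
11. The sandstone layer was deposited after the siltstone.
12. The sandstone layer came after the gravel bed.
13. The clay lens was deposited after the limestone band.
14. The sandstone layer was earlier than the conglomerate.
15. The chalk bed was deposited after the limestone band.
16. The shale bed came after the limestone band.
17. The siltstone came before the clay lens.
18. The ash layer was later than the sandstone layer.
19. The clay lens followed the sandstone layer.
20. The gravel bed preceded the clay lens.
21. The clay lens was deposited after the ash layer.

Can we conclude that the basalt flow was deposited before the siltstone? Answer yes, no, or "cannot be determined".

Tracing the constraints gives the siltstone → the limestone band → the basalt flow, so the siltstone must come before the basalt flow.
That means the basalt flow cannot be before the siltstone.

no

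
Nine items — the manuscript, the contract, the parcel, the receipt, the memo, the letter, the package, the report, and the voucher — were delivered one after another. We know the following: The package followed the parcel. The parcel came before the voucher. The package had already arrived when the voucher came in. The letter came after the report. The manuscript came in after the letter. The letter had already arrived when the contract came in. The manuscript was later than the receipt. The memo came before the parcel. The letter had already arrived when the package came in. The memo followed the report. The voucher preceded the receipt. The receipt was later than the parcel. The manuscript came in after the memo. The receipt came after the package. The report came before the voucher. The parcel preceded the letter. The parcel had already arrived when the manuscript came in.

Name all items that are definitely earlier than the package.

the letter, the memo, the parcel, the report

Directly stated before the package: the letter and the parcel.
The memo reaches the package via the memo → the parcel → the package.
The report reaches the package via the report → the letter → the package.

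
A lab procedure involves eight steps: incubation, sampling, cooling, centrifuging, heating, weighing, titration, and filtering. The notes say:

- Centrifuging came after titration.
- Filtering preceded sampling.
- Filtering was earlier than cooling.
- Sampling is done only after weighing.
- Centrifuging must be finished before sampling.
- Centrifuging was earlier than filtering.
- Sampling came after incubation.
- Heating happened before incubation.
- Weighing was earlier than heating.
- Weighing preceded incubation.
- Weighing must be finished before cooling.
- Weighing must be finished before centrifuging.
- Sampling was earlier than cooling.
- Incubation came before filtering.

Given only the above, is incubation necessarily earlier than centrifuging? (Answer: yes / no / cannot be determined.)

No chain of stated constraints runs from incubation to centrifuging, and none runs from centrifuging to incubation either.
So the relative order of incubation and centrifuging is not fixed by the given facts.

cannot be determined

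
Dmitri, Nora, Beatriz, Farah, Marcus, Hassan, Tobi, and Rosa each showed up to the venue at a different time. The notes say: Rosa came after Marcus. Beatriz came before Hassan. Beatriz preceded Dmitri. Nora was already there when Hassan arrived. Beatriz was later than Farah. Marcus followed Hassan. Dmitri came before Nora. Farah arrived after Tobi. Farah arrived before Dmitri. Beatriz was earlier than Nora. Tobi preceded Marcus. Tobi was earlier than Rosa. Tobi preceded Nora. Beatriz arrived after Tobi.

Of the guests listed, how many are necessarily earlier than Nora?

4

Directly stated before Nora: Beatriz, Dmitri, and Tobi.
Farah reaches Nora via Farah → Beatriz → Nora.
No chain forces Marcus (or any of the others) ahead of Nora.
That's Beatriz, Dmitri, Farah, and Tobi — 4 in all.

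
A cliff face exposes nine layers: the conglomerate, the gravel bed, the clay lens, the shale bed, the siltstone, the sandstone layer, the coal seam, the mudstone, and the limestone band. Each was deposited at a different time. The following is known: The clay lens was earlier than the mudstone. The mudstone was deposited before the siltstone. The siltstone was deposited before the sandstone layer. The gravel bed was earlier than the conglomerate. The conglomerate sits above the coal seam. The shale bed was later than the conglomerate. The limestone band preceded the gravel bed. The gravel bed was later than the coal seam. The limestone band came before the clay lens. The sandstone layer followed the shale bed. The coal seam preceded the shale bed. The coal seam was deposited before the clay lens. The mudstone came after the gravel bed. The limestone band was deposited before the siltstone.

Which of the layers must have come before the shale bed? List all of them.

the coal seam, the conglomerate, the gravel bed, the limestone band

Directly stated before the shale bed: the coal seam and the conglomerate.
The gravel bed reaches the shale bed via the gravel bed → the conglomerate → the shale bed.
The limestone band reaches the shale bed via the limestone band → the gravel bed → the conglomerate → the shale bed.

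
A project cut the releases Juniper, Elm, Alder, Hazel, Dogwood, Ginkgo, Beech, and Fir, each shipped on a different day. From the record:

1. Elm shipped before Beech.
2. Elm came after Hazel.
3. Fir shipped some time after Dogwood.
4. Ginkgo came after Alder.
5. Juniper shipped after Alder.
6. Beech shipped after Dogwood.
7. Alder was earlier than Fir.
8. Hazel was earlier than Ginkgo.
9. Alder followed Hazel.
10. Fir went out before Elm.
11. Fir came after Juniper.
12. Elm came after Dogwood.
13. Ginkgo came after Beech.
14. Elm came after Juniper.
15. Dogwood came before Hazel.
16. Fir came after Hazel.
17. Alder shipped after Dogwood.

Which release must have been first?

Dogwood has a chain of constraints placing it before every other release, so Dogwood must be first.

Dogwood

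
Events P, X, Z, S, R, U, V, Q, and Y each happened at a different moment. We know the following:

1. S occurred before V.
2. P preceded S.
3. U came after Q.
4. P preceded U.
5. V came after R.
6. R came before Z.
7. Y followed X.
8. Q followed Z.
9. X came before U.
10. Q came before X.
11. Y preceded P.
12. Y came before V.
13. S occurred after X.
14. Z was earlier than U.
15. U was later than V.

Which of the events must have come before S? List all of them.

Directly stated before S: P and X.
Q reaches S via Q → X → S.
R reaches S via R → Z → Q → X → S.
Y reaches S via Y → P → S.
Likewise Z reaches S by chaining the stated constraints.

P, Q, R, X, Y, Z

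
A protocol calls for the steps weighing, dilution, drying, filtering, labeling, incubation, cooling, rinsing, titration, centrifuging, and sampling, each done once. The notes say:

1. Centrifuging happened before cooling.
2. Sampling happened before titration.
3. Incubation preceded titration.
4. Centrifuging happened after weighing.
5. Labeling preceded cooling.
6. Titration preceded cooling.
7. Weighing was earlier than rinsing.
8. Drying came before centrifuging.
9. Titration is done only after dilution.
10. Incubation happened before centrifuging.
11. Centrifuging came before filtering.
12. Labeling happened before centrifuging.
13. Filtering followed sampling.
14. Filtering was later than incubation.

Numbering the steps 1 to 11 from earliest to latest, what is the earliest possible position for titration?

Dilution, incubation, and sampling must all come before titration — 3 forced predecessors.
Nothing else is forced ahead of titration, so its earliest slot is position 3 + 1 = 4.

4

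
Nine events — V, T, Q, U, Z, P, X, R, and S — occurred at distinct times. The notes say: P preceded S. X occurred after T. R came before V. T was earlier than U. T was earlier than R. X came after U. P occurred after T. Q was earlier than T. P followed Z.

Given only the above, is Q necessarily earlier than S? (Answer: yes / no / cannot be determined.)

Chain the constraints: Q → T → P → S. Each link is directly stated, so Q comes before S.

yes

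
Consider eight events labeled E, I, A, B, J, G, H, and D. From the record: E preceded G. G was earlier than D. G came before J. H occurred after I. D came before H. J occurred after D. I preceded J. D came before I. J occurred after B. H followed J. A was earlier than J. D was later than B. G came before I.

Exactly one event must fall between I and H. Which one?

J

Tracing the constraints gives I → J → H, so J sits after I and before H.
No other event is forced both after I and before H.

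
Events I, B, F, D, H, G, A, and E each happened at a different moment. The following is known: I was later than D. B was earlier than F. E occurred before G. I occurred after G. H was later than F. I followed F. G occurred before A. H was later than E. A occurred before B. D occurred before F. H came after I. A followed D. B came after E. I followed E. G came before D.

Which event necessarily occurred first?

E

E has a chain of constraints placing it before every other event, so E must be first.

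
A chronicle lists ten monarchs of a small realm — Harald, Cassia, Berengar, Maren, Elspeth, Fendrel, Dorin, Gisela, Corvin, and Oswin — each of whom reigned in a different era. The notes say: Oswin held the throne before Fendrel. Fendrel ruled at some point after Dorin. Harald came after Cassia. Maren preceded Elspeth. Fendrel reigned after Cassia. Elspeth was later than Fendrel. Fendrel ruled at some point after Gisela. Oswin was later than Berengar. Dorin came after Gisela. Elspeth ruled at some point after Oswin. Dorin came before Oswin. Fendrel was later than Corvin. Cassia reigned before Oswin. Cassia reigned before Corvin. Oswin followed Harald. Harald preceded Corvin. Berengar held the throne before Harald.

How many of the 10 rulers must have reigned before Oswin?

Directly stated before Oswin: Berengar, Cassia, Dorin, and Harald.
Gisela reaches Oswin via Gisela → Dorin → Oswin.
No chain forces Corvin (or any of the others) ahead of Oswin.
That's Berengar, Cassia, Dorin, Gisela, and Harald — 5 in all.

5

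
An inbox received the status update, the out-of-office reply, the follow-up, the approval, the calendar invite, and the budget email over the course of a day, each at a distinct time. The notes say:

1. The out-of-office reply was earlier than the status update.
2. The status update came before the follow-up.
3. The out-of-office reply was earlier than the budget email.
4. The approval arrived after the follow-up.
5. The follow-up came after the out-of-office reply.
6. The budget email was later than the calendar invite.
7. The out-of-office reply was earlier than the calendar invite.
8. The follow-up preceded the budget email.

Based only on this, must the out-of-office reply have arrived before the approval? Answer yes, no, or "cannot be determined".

yes

Chain the constraints: the out-of-office reply → the follow-up → the approval. Each link is directly stated, so the out-of-office reply comes before the approval.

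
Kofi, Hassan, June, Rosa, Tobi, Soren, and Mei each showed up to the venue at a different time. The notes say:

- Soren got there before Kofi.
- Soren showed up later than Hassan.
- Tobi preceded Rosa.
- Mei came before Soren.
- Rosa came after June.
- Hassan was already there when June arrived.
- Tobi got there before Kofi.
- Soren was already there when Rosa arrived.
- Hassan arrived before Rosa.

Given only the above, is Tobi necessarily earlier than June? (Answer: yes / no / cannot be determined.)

cannot be determined

No chain of stated constraints runs from Tobi to June, and none runs from June to Tobi either.
So the relative order of Tobi and June is not fixed by the given facts.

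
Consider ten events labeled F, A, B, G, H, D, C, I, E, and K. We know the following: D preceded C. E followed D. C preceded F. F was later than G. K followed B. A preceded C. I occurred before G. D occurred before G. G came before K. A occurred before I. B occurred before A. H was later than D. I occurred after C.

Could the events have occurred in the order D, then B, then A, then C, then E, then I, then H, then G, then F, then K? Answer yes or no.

yes

Check each stated constraint against the proposed order — e.g. D is ahead of G; B is ahead of K. Every pair is in the required order; nothing is violated.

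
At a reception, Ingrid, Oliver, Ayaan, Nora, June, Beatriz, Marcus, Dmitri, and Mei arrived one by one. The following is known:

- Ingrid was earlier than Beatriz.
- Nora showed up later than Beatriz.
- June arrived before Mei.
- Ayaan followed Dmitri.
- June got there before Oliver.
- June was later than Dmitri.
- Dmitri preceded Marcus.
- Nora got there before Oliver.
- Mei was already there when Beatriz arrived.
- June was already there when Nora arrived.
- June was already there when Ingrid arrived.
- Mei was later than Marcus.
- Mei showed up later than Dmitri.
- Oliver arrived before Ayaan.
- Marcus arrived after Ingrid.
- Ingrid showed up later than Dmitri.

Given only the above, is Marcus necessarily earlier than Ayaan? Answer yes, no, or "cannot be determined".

Chain the constraints: Marcus → Mei → Beatriz → Nora → Oliver → Ayaan. Each link is directly stated, so Marcus comes before Ayaan.

yes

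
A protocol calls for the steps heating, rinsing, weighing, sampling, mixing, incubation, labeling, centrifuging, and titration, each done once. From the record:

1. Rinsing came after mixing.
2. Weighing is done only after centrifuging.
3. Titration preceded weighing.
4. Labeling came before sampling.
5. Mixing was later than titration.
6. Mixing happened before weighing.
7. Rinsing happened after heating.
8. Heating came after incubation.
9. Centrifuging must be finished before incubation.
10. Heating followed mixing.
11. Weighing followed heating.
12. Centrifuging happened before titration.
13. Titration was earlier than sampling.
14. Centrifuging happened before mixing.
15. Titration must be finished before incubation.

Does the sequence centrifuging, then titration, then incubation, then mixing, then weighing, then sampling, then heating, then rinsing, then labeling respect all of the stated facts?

The constraints require labeling before sampling, but in the proposed sequence sampling appears ahead of labeling. That one violation is enough.

no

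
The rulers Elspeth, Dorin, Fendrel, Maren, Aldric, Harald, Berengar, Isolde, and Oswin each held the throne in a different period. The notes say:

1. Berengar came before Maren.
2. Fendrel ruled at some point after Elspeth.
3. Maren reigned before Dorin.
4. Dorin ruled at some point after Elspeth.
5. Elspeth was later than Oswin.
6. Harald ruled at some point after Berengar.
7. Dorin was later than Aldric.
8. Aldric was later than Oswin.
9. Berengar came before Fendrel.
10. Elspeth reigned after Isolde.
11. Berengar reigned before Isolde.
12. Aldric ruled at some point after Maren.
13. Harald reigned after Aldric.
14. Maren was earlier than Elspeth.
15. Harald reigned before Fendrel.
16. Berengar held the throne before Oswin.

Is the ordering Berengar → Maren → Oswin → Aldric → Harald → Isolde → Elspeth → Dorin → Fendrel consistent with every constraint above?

Check each stated constraint against the proposed order — e.g. Maren is ahead of Dorin; Berengar is ahead of Fendrel. Every pair is in the required order; nothing is violated.

yes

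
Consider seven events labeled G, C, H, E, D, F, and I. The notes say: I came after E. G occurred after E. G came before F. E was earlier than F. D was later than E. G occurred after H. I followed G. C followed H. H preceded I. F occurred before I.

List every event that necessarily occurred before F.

E, G, H

Directly stated before F: E and G.
H reaches F via H → G → F.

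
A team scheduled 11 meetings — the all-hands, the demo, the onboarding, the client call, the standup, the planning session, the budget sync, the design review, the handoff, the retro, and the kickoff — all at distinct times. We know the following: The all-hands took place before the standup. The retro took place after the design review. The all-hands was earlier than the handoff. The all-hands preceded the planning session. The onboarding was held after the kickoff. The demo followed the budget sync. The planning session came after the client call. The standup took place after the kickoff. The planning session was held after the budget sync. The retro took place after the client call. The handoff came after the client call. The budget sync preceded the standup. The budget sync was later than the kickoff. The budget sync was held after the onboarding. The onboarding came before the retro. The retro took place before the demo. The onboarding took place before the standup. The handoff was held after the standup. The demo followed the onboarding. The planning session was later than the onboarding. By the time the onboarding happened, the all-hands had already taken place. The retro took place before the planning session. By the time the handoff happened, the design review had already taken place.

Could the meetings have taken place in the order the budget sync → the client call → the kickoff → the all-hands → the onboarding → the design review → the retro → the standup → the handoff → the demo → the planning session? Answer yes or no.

no

The constraints require the kickoff before the budget sync, but in the proposed sequence the budget sync appears ahead of the kickoff. That one violation is enough.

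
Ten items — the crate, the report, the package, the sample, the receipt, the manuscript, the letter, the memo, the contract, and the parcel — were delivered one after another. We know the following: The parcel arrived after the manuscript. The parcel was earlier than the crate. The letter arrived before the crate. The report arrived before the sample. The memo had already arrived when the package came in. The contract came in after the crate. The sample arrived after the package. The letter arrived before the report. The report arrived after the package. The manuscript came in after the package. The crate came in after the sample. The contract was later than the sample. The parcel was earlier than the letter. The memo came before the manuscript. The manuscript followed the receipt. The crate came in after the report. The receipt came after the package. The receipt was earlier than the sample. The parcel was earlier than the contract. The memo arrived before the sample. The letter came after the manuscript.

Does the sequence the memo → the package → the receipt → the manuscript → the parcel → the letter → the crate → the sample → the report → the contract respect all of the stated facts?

The constraints require the sample before the crate, but in the proposed sequence the crate appears ahead of the sample. That one violation is enough.

no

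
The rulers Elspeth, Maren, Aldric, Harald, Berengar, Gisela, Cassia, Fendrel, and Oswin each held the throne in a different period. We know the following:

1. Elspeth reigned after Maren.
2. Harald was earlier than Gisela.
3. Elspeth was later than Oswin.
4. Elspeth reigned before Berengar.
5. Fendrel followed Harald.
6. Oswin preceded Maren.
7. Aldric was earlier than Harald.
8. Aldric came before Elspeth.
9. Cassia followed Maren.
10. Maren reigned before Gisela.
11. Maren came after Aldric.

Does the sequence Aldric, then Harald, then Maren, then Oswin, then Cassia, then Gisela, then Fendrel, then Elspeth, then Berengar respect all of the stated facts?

The constraints require Oswin before Maren, but in the proposed sequence Maren appears ahead of Oswin. That one violation is enough.

no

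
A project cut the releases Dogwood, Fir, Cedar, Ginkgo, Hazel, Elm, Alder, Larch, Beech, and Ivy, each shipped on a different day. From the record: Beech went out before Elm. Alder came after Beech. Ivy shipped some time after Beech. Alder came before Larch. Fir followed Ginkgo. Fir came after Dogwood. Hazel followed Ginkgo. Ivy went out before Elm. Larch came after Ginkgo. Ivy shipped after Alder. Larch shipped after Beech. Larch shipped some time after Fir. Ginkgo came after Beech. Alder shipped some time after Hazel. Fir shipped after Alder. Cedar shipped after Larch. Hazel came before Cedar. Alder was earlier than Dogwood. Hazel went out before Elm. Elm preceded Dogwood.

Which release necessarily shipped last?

Every other release has a chain of constraints placing it before Cedar, so Cedar is last.

Cedar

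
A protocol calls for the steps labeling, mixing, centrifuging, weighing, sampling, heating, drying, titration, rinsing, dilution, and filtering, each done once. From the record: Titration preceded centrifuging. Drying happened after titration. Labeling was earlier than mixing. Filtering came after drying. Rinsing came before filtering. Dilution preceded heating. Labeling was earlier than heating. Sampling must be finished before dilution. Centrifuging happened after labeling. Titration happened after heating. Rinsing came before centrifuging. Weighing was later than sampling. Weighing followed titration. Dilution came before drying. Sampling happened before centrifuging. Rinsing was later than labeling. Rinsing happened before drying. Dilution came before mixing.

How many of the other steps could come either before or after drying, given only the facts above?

Forced before drying: dilution, heating, labeling, rinsing, sampling, and titration; forced after drying: filtering.
That leaves centrifuging, mixing, and weighing with no forced order relative to drying — 3.

3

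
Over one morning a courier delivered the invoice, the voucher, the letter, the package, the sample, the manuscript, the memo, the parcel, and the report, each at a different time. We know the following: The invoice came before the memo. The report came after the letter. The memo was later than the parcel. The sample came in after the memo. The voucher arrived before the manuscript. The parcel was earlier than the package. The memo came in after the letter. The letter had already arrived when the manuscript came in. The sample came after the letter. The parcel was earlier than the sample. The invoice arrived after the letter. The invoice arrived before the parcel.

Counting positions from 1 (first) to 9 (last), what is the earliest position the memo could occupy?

4

The invoice, the letter, and the parcel must all come before the memo — 3 forced predecessors.
Nothing else is forced ahead of the memo, so its earliest slot is position 3 + 1 = 4.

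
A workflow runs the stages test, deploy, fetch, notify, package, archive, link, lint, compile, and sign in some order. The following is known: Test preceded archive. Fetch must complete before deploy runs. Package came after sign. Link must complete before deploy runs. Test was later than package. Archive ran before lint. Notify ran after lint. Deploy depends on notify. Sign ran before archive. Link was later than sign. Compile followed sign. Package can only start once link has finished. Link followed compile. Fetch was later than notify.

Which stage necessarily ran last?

deploy

Every other stage has a chain of constraints placing it before deploy, so deploy is last.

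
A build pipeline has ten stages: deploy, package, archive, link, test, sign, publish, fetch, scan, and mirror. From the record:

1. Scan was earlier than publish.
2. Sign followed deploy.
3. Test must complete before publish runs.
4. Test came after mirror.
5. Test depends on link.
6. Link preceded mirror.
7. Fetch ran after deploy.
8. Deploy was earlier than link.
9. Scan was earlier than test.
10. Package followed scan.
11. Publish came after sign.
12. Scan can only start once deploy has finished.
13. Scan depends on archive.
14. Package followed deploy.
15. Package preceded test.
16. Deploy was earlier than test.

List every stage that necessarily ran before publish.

archive, deploy, link, mirror, package, scan, sign, test

Directly stated before publish: scan, sign, and test.
Archive reaches publish via archive → scan → publish.
Deploy reaches publish via deploy → scan → publish.
Link reaches publish via link → test → publish.
Likewise mirror and package each reach publish by chaining the stated constraints.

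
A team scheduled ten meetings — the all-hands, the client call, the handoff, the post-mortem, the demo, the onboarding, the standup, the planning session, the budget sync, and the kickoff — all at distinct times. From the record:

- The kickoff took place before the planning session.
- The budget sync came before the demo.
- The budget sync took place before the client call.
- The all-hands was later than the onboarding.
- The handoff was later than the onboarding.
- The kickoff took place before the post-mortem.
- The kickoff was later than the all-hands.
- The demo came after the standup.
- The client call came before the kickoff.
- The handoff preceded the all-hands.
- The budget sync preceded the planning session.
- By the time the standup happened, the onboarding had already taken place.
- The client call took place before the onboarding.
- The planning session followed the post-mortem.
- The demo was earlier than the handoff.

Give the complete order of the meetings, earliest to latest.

the budget sync, the client call, the onboarding, the standup, the demo, the handoff, the all-hands, the kickoff, the post-mortem, the planning session

The constraints fix every adjacent pair, so only one ordering works:
the budget sync → the client call → the onboarding → the standup → the demo → the handoff → the all-hands → the kickoff → the post-mortem → the planning session.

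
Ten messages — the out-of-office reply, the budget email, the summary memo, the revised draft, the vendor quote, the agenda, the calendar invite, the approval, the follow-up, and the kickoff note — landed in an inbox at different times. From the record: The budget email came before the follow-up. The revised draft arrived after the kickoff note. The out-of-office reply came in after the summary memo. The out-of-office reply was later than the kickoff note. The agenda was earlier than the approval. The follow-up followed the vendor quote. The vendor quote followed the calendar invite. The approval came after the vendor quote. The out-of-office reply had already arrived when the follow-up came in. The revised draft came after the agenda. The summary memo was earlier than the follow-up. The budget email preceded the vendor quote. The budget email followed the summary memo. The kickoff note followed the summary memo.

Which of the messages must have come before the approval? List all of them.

Directly stated before the approval: the agenda and the vendor quote.
The budget email reaches the approval via the budget email → the vendor quote → the approval.
The calendar invite reaches the approval via the calendar invite → the vendor quote → the approval.
The summary memo reaches the approval via the summary memo → the budget email → the vendor quote → the approval.
No chain forces the follow-up (or any of the others) ahead of the approval.

the agenda, the budget email, the calendar invite, the summary memo, the vendor quote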